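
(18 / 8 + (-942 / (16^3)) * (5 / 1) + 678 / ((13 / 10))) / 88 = 5.94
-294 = -294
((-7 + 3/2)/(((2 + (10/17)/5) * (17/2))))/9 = -11/324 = -0.03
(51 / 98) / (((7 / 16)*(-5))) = -0.24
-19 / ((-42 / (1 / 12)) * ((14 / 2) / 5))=0.03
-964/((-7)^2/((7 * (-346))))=333544/7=47649.14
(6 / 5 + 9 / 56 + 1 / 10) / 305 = 409 / 85400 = 0.00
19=19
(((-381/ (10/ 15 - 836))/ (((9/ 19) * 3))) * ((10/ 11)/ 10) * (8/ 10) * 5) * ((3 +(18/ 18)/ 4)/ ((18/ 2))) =31369/ 744282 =0.04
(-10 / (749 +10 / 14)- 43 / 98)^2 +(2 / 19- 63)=-19691281342261 / 314103967744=-62.69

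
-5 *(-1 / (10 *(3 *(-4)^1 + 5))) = -1 / 14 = -0.07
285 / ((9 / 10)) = 316.67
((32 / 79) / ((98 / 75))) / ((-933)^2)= 400 / 1123220973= 0.00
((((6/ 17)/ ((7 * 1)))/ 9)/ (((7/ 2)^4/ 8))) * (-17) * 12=-1024/ 16807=-0.06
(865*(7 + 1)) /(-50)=-692 /5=-138.40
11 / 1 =11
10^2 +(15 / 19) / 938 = 1782215 / 17822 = 100.00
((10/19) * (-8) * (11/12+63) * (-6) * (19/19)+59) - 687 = 18748/19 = 986.74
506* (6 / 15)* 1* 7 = 7084 / 5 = 1416.80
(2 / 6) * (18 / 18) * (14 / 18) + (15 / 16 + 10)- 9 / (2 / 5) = -4883 / 432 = -11.30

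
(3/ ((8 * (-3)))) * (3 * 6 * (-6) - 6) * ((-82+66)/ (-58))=3.93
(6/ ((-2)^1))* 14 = -42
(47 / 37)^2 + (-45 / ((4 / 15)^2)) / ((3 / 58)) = -133973203 / 10952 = -12232.76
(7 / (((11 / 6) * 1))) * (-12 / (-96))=21 / 44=0.48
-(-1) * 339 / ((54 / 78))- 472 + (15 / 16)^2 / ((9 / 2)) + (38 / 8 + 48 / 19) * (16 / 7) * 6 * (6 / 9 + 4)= 3527953 / 7296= 483.55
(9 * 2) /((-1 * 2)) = -9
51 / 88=0.58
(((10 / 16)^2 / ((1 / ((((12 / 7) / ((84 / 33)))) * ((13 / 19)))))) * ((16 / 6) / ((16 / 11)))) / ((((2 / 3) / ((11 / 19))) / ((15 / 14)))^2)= 9635608125 / 33727404032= 0.29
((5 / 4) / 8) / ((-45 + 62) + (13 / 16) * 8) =0.01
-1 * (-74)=74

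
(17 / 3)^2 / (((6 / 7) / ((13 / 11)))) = 26299 / 594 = 44.27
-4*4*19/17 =-304/17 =-17.88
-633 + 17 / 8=-5047 / 8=-630.88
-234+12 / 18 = -700 / 3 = -233.33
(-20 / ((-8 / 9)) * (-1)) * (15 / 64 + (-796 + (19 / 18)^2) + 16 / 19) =390935215 / 21888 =17860.71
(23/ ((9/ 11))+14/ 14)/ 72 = 0.40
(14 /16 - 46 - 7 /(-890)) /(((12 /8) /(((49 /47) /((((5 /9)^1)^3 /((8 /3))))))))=-1274977746 /2614375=-487.68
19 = 19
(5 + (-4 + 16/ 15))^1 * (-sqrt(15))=-31 * sqrt(15)/ 15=-8.00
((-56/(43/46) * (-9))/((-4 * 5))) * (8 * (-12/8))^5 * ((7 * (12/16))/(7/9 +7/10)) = 19470108672/817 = 23831222.36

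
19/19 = 1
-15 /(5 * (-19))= 3 /19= 0.16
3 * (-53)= -159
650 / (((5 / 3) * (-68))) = -195 / 34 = -5.74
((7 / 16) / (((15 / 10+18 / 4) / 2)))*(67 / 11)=469 / 528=0.89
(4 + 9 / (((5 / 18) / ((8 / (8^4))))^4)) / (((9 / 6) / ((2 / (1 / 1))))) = 10737418299049 / 2013265920000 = 5.33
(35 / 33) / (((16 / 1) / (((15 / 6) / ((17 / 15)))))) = 875 / 5984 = 0.15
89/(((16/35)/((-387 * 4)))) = -1205505/4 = -301376.25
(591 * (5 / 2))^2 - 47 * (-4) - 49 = 8732581 / 4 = 2183145.25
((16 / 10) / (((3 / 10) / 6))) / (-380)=-0.08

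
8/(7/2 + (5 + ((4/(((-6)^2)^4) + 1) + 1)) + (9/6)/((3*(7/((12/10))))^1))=117573120/155574467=0.76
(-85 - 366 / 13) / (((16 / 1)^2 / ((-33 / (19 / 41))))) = 1990263 / 63232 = 31.48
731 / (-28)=-731 / 28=-26.11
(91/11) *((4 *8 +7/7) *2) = 546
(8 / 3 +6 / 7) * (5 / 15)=74 / 63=1.17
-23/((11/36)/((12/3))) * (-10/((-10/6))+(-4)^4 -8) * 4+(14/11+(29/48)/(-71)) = -305907.10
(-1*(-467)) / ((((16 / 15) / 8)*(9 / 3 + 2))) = 700.50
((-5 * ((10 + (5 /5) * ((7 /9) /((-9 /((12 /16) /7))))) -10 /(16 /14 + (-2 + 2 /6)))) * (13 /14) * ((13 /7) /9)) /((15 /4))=-5838781 /785862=-7.43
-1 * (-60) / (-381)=-0.16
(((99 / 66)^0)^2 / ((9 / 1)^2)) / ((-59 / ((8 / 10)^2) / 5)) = -16 / 23895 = -0.00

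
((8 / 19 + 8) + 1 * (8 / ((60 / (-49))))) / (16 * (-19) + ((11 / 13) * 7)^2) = -90922 / 12952395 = -0.01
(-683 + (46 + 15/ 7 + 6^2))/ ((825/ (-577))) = 2418784/ 5775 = 418.84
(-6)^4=1296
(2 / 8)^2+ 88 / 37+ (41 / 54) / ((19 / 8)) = 838373 / 303696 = 2.76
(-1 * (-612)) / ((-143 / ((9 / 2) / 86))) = -0.22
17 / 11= 1.55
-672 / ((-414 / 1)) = 112 / 69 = 1.62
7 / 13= 0.54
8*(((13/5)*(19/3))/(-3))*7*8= -110656/45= -2459.02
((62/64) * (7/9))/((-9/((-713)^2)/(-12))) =110316073/216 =510722.56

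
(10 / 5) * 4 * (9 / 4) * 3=54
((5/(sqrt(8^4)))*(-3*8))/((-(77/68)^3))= 589560/456533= 1.29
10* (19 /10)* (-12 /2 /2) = -57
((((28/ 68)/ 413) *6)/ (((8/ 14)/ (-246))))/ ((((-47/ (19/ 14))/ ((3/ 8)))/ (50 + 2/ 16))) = 8434233/ 6034048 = 1.40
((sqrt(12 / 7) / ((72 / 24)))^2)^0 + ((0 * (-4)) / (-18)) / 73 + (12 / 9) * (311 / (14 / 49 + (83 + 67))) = 2966 / 789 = 3.76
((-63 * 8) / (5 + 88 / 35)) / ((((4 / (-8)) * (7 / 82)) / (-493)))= -774703.57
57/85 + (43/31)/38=70801/100130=0.71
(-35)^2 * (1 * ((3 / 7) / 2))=525 / 2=262.50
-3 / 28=-0.11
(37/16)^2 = 1369/256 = 5.35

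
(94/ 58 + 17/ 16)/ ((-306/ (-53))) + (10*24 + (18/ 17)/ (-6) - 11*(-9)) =16057835/ 47328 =339.29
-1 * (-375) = 375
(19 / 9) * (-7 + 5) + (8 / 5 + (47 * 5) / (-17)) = -12581 / 765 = -16.45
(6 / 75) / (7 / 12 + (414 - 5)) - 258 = -31701726 / 122875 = -258.00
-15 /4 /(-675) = 1 /180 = 0.01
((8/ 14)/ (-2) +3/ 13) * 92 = -5.05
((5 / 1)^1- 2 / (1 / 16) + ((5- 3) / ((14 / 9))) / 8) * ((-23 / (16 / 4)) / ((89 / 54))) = 93.64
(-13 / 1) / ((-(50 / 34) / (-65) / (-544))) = 1562912 / 5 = 312582.40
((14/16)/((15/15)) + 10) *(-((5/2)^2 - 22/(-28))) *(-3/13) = 51417/2912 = 17.66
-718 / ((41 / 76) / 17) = -927656 / 41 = -22625.76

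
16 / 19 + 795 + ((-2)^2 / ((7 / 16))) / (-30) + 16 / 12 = 529919 / 665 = 796.87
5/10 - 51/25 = -77/50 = -1.54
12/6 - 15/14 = 13/14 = 0.93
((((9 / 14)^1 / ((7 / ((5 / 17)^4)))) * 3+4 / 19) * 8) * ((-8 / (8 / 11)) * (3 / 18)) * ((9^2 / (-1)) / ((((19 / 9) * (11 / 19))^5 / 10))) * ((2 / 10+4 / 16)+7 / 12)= 1089333484106094 / 1138455624691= 956.85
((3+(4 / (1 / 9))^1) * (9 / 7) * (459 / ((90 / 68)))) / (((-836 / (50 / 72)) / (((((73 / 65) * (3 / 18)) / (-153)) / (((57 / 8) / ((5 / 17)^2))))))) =1825 / 8505882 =0.00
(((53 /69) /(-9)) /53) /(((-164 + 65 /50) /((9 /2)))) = 5 /112263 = 0.00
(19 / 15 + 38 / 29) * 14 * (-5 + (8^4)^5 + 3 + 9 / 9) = 1206263339553323761710 / 29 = 41595287570804267645.17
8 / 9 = 0.89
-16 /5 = -3.20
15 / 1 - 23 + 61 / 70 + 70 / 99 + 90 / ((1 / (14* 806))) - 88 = 1015465.58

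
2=2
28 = 28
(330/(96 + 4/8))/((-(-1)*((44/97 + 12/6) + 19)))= 64020/401633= 0.16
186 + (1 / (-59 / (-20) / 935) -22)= 28376 / 59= 480.95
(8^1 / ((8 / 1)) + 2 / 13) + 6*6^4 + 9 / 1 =101220 / 13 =7786.15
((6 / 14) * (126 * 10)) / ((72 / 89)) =1335 / 2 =667.50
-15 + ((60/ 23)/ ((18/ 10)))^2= -61415/ 4761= -12.90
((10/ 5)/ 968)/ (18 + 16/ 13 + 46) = 13/ 410432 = 0.00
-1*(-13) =13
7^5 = 16807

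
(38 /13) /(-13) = -38 /169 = -0.22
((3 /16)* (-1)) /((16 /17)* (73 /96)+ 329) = -153 /269048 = -0.00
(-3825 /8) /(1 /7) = -26775 /8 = -3346.88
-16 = -16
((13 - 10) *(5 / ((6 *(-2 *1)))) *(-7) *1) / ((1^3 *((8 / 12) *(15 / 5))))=35 / 8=4.38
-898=-898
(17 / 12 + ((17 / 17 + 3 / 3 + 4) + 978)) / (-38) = -11825 / 456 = -25.93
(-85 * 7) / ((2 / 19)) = -11305 / 2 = -5652.50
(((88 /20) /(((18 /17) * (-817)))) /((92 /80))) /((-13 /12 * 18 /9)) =1496 /732849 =0.00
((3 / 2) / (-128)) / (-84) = 1 / 7168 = 0.00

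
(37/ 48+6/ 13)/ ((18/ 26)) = 769/ 432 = 1.78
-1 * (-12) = 12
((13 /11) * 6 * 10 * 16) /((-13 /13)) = -12480 /11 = -1134.55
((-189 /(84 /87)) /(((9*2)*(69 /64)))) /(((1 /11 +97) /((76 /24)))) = -6061 /18423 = -0.33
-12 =-12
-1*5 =-5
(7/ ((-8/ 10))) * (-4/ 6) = 35/ 6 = 5.83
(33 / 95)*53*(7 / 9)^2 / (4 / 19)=28567 / 540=52.90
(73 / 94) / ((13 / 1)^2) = 73 / 15886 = 0.00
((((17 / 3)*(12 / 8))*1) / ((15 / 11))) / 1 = 187 / 30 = 6.23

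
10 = 10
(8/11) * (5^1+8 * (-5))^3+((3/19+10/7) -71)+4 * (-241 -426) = -49623836/1463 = -33919.23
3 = 3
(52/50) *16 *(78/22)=16224/275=59.00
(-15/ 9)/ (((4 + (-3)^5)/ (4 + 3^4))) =425/ 717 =0.59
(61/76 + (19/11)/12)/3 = 1187/3762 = 0.32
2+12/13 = 38/13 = 2.92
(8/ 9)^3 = 512/ 729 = 0.70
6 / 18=1 / 3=0.33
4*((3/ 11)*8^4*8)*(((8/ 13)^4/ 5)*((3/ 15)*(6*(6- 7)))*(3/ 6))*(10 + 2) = -57982058496/ 7854275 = -7382.23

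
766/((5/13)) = 9958/5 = 1991.60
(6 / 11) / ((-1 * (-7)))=6 / 77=0.08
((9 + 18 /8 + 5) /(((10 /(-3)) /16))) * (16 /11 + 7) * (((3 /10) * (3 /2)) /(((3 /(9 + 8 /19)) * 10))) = -1947699 /20900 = -93.19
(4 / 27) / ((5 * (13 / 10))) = 0.02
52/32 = 13/8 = 1.62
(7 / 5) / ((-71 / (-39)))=273 / 355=0.77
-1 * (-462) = 462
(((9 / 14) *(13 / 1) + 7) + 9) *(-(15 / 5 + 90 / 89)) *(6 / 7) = -52173 / 623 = -83.74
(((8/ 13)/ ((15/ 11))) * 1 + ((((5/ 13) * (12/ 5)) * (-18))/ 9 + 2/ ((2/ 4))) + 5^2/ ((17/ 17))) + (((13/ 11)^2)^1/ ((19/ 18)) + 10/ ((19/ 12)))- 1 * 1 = 15351802/ 448305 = 34.24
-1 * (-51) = 51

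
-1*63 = -63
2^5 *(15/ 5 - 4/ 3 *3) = -32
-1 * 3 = -3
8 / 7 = 1.14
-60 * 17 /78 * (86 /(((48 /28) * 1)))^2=-7701085 /234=-32910.62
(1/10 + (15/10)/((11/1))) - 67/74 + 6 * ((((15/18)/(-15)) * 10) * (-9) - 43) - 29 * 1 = -1048713/4070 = -257.67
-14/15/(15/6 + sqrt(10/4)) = -0.23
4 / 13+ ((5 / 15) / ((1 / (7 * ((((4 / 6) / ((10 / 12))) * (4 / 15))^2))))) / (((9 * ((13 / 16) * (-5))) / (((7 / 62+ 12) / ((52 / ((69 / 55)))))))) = 22380156068 / 72936703125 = 0.31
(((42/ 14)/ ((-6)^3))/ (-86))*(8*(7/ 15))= 7/ 11610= 0.00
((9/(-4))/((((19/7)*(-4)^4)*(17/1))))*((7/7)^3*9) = -567/330752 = -0.00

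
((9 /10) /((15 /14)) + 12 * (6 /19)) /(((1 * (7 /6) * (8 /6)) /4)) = 39582 /3325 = 11.90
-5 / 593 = -0.01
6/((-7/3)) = -2.57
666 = 666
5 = 5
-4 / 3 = -1.33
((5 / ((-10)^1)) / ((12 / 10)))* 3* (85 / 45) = -85 / 36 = -2.36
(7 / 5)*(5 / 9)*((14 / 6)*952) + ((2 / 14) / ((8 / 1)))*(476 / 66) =2052665 / 1188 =1727.83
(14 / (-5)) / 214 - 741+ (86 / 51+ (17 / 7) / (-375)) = -1176741341 / 1591625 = -739.33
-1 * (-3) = 3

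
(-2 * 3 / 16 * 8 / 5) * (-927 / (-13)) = -2781 / 65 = -42.78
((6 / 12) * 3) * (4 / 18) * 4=1.33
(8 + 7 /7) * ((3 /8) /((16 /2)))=27 /64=0.42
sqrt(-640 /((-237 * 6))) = 8 * sqrt(395) /237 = 0.67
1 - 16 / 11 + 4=39 / 11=3.55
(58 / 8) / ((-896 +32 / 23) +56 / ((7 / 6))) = -0.01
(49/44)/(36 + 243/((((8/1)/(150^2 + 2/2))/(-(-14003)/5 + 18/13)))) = 6370/10954180419237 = 0.00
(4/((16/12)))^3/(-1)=-27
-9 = -9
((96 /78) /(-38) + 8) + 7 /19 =2059 /247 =8.34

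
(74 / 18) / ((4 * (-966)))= -37 / 34776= -0.00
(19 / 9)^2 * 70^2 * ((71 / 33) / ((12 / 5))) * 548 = 86030451500 / 8019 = 10728326.66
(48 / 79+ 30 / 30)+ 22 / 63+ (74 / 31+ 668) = 103733923 / 154287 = 672.34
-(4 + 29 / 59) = -265 / 59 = -4.49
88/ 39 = 2.26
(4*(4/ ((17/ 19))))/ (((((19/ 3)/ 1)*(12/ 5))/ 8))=160/ 17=9.41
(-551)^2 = 303601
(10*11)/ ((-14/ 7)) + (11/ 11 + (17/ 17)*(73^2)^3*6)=908005357680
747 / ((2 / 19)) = 14193 / 2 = 7096.50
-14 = -14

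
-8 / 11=-0.73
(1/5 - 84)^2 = 175561/25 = 7022.44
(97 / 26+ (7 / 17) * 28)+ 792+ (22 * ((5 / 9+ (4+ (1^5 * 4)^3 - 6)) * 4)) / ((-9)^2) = 282012209 / 322218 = 875.22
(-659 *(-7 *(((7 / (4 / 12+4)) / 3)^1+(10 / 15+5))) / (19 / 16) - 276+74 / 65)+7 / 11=74708341 / 3135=23830.41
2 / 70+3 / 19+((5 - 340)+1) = -221986 / 665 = -333.81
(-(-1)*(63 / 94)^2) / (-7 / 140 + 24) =19845 / 1058111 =0.02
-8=-8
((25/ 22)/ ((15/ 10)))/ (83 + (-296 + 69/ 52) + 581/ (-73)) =-94900/ 27512859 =-0.00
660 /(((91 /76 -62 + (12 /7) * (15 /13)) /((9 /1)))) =-41081040 /406831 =-100.98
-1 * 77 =-77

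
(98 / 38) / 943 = 49 / 17917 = 0.00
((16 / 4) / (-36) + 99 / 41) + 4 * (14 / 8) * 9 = 24097 / 369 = 65.30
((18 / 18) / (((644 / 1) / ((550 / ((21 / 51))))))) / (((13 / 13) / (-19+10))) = -42075 / 2254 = -18.67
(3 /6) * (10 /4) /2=5 /8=0.62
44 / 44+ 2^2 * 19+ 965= 1042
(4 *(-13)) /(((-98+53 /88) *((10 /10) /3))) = 4576 /2857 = 1.60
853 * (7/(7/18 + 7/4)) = 30708/11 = 2791.64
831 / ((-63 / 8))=-2216 / 21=-105.52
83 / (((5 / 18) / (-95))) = -28386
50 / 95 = 10 / 19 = 0.53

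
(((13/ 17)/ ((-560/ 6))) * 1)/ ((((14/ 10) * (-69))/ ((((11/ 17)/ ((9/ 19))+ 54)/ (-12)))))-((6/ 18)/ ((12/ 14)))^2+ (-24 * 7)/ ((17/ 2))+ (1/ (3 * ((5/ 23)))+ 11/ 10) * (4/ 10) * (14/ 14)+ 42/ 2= 45102602543/ 21105554400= 2.14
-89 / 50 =-1.78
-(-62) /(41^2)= 62 /1681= 0.04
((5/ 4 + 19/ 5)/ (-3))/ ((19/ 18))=-303/ 190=-1.59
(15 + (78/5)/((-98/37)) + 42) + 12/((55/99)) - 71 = 419/245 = 1.71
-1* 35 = -35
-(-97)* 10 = 970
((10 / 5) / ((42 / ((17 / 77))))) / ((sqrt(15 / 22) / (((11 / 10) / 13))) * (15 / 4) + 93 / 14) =-255068 / 4729800159 + 11050 * sqrt(330) / 675685737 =0.00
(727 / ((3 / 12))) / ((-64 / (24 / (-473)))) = 2181 / 946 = 2.31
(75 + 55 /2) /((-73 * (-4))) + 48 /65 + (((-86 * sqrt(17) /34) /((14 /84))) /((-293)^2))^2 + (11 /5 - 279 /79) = -90984647344379853 /375727253449204280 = -0.24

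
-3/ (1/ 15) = -45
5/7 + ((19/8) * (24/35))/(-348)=2881/4060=0.71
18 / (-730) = -9 / 365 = -0.02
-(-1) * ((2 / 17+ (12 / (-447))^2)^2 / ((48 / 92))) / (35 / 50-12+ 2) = -114756560870 / 39741762137031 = -0.00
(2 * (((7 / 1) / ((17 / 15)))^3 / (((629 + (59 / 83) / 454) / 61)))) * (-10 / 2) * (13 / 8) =-28826624019375 / 77632071854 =-371.32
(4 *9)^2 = 1296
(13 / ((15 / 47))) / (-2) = -611 / 30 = -20.37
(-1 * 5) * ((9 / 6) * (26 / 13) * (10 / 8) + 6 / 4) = -105 / 4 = -26.25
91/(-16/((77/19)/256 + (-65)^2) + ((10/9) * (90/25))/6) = 1870093407/13622494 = 137.28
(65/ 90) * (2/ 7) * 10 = 2.06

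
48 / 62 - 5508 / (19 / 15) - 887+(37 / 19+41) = -3057911 / 589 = -5191.70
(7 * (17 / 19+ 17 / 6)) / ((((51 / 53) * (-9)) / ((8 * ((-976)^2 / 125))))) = -1413622784 / 7695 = -183706.66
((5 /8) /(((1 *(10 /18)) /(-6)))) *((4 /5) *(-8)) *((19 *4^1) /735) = 5472 /1225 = 4.47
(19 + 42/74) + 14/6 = 2431/111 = 21.90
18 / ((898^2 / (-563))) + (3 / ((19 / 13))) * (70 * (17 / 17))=1100645187 / 7660838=143.67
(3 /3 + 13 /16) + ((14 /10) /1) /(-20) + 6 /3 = 3.74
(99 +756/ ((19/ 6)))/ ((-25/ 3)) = -19251/ 475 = -40.53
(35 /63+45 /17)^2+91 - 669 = -13290302 /23409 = -567.74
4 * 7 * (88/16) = 154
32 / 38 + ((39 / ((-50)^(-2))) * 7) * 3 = 38902516 / 19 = 2047500.84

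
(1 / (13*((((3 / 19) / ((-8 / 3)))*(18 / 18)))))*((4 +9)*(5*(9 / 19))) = -40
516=516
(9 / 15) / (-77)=-3 / 385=-0.01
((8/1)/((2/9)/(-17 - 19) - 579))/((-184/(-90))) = -14580/2157377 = -0.01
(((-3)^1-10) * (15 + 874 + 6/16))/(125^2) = -18499/25000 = -0.74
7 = 7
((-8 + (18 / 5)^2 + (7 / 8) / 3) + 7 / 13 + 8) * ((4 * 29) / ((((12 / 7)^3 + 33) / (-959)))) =-1026062065399 / 25441650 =-40330.01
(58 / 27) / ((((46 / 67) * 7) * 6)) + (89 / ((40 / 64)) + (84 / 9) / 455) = 241576063 / 1695330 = 142.50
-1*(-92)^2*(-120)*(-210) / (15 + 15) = -7109760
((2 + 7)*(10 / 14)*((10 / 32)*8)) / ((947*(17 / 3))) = 675 / 225386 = 0.00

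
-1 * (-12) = 12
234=234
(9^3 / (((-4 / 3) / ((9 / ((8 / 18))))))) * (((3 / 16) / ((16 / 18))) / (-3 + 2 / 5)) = 23914845 / 26624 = 898.24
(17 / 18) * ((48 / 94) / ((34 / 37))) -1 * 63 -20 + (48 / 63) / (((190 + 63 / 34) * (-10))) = -884990543 / 10730335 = -82.48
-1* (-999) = 999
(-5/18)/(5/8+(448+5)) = -20/32661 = -0.00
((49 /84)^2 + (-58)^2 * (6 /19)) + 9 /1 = 2932051 /2736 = 1071.66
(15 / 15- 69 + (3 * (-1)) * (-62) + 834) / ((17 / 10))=560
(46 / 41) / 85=46 / 3485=0.01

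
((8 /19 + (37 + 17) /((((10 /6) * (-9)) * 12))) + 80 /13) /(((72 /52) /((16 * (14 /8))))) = 126.89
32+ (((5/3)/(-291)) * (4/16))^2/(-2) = 780420071/24388128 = 32.00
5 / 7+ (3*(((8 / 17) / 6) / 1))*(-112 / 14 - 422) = -11955 / 119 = -100.46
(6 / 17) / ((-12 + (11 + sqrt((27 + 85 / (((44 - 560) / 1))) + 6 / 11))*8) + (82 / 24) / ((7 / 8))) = 25001361 / 4106720413 - 882*sqrt(220531047) / 4106720413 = 0.00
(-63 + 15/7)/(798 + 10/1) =-0.08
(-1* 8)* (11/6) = -44/3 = -14.67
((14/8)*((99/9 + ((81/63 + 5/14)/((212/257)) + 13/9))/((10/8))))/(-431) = -77123/1644696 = -0.05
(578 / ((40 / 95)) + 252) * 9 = 14622.75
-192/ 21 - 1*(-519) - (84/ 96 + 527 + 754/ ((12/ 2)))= -143.68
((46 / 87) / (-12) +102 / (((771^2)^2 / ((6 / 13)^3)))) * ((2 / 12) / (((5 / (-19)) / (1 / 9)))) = 4188359842127993 / 1350817932562317180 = 0.00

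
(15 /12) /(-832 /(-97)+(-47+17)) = -485 /8312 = -0.06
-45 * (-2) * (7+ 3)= 900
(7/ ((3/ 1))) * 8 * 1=18.67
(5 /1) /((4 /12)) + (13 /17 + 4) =336 /17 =19.76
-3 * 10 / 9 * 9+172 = 142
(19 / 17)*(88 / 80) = 209 / 170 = 1.23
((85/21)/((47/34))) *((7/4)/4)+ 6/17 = 31333/19176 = 1.63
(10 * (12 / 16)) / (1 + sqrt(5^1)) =-15 / 8 + 15 * sqrt(5) / 8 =2.32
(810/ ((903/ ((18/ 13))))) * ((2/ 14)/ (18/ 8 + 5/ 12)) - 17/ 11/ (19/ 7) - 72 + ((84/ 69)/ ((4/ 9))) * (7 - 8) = -19814000741/ 263337074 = -75.24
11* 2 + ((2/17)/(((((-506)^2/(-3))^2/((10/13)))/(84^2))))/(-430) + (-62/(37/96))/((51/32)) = -6689046638799768/84741396491323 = -78.93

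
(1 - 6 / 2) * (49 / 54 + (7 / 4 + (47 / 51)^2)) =-7.01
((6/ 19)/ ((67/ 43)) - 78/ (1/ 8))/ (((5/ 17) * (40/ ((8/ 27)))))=-4499866/ 286425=-15.71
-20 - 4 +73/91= -2111/91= -23.20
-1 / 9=-0.11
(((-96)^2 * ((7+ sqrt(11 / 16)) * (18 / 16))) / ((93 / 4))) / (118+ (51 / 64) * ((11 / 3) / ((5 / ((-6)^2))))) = 25.11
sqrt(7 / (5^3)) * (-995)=-199 * sqrt(35) / 5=-235.46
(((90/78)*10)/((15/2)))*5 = 7.69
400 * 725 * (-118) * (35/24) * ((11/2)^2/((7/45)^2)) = -436706015625/7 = -62386573660.71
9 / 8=1.12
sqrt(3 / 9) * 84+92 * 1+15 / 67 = 28 * sqrt(3)+6179 / 67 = 140.72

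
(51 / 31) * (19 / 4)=969 / 124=7.81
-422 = -422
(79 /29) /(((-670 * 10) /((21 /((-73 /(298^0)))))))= 1659 /14183900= 0.00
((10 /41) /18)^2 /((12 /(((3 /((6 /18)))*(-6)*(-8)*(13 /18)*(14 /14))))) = 650 /136161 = 0.00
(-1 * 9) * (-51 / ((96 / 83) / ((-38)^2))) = 4584339 / 8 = 573042.38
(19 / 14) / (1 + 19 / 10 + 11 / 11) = 95 / 273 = 0.35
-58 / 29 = -2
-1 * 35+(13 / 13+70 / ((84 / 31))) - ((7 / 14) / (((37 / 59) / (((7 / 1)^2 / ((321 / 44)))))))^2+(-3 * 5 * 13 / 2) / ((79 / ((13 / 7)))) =-3052865682505 / 78007910337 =-39.14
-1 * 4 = -4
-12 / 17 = -0.71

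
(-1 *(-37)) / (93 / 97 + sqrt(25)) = 3589 / 578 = 6.21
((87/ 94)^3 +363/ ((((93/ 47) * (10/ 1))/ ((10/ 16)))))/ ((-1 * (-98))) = 0.13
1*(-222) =-222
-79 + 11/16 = -1253/16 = -78.31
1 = 1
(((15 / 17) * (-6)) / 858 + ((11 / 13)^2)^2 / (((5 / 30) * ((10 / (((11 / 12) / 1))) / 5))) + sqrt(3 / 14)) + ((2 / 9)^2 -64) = -62.08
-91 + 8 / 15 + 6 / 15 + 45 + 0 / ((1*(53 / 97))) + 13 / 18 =-3991 / 90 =-44.34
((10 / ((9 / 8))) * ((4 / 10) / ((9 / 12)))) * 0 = 0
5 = 5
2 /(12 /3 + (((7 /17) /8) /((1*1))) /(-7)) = 272 /543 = 0.50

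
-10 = -10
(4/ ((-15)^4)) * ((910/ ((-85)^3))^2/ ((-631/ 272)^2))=33918976/ 1052202810687890625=0.00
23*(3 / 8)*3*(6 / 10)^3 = 5589 / 1000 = 5.59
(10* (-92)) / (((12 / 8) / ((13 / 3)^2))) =-310960 / 27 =-11517.04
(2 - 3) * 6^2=-36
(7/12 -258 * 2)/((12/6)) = -6185/24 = -257.71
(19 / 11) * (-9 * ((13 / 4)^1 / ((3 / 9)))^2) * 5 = -1300455 / 176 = -7388.95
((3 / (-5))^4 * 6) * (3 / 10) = 729 / 3125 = 0.23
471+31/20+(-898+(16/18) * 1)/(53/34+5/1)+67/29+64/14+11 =2881709111/8148420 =353.65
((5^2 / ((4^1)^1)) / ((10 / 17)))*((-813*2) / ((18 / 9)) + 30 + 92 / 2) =-62645 / 8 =-7830.62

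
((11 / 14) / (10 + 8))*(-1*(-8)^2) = -176 / 63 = -2.79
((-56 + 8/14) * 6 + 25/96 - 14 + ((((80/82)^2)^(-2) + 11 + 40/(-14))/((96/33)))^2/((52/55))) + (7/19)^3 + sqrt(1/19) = -1816509221187259530102929/5413124450549760000000 + sqrt(19)/19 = -335.35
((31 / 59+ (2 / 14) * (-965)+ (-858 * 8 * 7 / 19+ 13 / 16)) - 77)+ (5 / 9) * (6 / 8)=-1032769907 / 376656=-2741.94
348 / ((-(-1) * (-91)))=-348 / 91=-3.82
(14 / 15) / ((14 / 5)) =1 / 3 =0.33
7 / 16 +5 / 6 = 61 / 48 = 1.27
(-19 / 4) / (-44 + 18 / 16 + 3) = 38 / 319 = 0.12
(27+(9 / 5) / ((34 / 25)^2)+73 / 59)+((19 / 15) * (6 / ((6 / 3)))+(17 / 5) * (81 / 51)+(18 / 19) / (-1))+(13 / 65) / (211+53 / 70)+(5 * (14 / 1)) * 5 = 37213538765783 / 96043849740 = 387.46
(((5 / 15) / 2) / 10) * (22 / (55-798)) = -11 / 22290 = -0.00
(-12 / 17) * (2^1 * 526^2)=-6640224 / 17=-390601.41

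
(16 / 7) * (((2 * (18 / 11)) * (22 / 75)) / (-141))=-128 / 8225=-0.02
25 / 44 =0.57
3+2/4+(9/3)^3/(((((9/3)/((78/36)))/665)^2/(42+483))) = 3269701097.25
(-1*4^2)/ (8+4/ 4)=-16/ 9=-1.78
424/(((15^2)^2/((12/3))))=1696/50625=0.03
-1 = -1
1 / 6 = 0.17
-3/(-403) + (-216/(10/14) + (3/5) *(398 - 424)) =-128151/403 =-317.99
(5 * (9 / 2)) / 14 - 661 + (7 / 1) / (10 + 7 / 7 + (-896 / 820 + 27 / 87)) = -280087813 / 425208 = -658.71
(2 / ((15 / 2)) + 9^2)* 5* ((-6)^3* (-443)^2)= -17224382232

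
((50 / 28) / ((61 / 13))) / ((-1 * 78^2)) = -25 / 399672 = -0.00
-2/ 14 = -1/ 7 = -0.14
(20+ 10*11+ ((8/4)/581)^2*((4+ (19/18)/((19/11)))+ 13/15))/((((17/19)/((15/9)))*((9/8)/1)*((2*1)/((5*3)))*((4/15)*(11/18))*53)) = 1875996194200/10036701213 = 186.91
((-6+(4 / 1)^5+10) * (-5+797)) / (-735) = -271392 / 245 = -1107.72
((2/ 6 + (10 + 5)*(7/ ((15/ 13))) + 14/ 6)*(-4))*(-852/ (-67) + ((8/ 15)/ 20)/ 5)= -359268616/ 75375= -4766.42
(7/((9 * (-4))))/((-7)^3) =1/1764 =0.00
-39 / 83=-0.47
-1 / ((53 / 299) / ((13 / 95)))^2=-15108769 / 25351225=-0.60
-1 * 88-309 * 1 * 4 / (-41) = -2372 / 41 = -57.85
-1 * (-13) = 13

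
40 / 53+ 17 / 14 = 1461 / 742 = 1.97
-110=-110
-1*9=-9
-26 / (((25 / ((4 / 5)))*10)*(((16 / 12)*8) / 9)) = -351 / 5000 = -0.07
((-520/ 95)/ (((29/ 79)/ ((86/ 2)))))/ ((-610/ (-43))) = -7595692/ 168055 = -45.20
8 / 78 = 4 / 39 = 0.10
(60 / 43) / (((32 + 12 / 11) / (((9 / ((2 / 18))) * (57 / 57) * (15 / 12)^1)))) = 66825 / 15652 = 4.27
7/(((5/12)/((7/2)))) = 294/5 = 58.80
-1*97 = -97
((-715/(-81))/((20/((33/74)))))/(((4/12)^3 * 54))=1573/15984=0.10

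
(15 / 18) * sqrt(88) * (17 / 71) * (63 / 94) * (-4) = -3570 * sqrt(22) / 3337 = -5.02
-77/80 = -0.96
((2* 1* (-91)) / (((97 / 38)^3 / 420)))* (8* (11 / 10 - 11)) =332197721856 / 912673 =363983.29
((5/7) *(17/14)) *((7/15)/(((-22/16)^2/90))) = 16320/847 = 19.27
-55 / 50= -11 / 10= -1.10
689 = 689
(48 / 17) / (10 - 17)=-48 / 119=-0.40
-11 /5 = -2.20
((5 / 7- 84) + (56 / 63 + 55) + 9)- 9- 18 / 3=-2104 / 63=-33.40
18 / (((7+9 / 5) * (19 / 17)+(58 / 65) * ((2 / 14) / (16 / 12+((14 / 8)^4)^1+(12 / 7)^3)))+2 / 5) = 13753818975 / 7826983217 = 1.76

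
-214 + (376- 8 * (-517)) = 4298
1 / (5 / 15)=3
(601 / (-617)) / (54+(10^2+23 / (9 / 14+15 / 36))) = -53489 / 9648646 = -0.01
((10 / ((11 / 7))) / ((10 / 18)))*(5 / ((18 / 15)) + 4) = 1029 / 11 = 93.55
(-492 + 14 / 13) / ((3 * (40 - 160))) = 3191 / 2340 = 1.36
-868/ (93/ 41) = -1148/ 3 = -382.67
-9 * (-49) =441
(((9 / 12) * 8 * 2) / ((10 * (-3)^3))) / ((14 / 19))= -19 / 315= -0.06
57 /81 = 19 /27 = 0.70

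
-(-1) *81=81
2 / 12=1 / 6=0.17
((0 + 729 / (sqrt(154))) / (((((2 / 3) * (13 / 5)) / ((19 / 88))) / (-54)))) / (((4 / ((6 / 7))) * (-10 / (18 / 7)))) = 30292137 * sqrt(154) / 17265248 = 21.77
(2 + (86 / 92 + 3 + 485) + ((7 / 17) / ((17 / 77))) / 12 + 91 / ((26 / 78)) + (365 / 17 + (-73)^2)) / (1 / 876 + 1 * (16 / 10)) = 178018466855 / 46615411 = 3818.88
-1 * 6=-6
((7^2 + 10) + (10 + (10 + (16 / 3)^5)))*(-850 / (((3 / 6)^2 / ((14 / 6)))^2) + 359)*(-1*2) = 1416227905274 / 2187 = 647566486.18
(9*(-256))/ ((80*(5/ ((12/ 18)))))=-96/ 25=-3.84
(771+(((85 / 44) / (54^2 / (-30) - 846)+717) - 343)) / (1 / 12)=237591655 / 17292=13739.98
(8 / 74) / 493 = 4 / 18241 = 0.00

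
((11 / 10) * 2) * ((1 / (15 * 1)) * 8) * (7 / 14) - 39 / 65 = -1 / 75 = -0.01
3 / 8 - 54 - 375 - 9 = -437.62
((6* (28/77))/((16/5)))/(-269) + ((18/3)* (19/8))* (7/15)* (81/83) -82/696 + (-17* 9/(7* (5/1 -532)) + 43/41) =14180943764539/1901016562830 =7.46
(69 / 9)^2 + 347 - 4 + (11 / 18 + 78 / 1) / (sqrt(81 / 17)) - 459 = -515 / 9 + 1415* sqrt(17) / 162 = -21.21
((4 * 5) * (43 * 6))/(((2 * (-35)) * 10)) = -258/35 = -7.37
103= 103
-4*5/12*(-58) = 290/3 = 96.67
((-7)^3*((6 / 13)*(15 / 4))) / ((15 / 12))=-6174 / 13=-474.92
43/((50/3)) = 129/50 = 2.58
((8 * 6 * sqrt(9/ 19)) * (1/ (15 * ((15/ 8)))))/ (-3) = -0.39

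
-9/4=-2.25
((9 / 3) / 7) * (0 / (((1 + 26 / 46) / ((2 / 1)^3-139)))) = 0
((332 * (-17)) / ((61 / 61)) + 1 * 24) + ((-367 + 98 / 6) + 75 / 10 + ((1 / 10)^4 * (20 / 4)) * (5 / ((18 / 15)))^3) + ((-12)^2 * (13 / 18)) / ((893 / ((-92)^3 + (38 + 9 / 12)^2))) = -297742919159 / 3086208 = -96475.32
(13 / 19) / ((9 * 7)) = 13 / 1197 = 0.01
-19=-19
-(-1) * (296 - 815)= -519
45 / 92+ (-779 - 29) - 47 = -78615 / 92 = -854.51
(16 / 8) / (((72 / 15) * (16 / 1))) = 5 / 192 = 0.03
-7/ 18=-0.39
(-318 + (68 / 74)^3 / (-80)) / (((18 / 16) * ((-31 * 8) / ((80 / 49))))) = 1288651624 / 692477163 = 1.86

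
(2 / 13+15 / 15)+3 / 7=1.58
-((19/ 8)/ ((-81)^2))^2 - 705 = -1942268051881/ 2754990144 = -705.00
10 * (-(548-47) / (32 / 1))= -2505 / 16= -156.56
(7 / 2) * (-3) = -10.50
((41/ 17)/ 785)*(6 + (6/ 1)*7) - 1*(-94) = 94.15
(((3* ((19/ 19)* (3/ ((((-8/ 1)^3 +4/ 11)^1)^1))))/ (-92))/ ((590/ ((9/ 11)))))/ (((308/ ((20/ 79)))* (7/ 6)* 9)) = 9/ 433599257168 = 0.00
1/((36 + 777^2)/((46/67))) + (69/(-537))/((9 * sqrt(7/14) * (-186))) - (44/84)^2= -543855841/1982160495 + 23 * sqrt(2)/299646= -0.27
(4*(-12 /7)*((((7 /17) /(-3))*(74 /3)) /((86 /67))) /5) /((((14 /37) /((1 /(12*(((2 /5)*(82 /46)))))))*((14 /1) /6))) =2109629 /4405737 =0.48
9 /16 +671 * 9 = 96633 /16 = 6039.56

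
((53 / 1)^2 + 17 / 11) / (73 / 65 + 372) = 7.53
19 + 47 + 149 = 215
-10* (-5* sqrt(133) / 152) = 3.79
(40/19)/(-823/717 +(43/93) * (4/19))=-2.00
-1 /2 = -0.50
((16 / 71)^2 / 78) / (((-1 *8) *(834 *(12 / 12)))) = -8 / 81981783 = -0.00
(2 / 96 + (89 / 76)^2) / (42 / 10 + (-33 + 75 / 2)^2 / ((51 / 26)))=512635 / 5347854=0.10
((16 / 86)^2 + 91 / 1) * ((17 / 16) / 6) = 2861491 / 177504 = 16.12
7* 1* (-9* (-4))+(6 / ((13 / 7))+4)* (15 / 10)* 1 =262.85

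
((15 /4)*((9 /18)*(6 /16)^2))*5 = 675 /512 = 1.32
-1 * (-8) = 8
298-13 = 285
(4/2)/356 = 1/178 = 0.01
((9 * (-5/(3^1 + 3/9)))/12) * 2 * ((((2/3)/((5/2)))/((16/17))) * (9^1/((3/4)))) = -153/20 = -7.65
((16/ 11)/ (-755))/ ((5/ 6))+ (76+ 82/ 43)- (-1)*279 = 637280047/ 1785575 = 356.90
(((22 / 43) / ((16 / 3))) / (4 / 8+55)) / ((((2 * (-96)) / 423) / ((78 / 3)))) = -20163 / 203648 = -0.10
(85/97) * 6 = 510/97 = 5.26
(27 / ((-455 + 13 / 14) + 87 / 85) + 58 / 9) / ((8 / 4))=1721122 / 539127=3.19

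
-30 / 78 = -5 / 13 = -0.38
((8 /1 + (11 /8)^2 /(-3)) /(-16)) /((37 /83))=-117445 /113664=-1.03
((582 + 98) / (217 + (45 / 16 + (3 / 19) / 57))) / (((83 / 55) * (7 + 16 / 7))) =3927680 / 17791631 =0.22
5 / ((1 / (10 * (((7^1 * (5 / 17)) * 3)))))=5250 / 17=308.82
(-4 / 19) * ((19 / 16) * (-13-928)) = 941 / 4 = 235.25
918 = 918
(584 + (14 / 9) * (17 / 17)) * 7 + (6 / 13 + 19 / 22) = 10553951 / 2574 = 4100.21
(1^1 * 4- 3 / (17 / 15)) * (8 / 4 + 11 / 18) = 1081 / 306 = 3.53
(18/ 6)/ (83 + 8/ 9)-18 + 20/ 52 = -172544/ 9815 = -17.58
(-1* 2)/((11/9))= -18/11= -1.64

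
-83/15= -5.53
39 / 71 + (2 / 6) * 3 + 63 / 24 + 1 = 2939 / 568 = 5.17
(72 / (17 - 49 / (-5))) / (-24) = -15 / 134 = -0.11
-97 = -97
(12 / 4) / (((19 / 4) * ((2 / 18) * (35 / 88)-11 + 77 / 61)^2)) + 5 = 20863129859183 / 4167024253411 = 5.01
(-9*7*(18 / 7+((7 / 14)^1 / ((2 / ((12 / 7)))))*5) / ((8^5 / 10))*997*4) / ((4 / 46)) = -34052535 / 8192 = -4156.80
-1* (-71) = 71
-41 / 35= -1.17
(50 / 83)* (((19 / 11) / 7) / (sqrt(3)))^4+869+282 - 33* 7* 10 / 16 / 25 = 1202913525053243 / 1050372865080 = 1145.23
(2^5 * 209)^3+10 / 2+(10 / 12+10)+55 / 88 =7179596464523 / 24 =299149852688.46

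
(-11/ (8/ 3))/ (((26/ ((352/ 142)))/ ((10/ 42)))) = -605/ 6461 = -0.09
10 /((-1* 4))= -5 /2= -2.50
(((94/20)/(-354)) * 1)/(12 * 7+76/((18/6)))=-47/387040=-0.00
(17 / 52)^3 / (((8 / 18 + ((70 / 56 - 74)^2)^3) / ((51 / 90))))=8018016 / 60034445628045749705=0.00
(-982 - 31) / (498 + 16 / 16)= -1013 / 499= -2.03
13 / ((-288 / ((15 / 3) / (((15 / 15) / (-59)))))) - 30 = -4805 / 288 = -16.68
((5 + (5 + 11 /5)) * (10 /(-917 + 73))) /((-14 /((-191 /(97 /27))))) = -314577 /573076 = -0.55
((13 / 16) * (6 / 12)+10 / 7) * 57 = 104.58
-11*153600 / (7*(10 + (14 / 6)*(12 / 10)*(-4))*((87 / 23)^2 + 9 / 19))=3537952000 / 260001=13607.46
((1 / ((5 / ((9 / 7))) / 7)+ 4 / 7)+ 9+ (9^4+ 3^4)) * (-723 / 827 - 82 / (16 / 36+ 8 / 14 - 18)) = 407364375648 / 15485575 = 26306.05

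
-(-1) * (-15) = -15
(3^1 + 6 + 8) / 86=17 / 86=0.20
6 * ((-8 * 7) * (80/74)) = -13440/37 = -363.24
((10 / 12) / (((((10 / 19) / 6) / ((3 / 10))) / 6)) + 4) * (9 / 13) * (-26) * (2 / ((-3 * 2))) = 633 / 5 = 126.60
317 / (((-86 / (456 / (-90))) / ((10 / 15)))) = 12.45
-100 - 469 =-569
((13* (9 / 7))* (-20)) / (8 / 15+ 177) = -35100 / 18641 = -1.88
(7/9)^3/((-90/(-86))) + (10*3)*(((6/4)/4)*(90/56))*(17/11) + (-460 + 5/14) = -17429332507/40415760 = -431.25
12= 12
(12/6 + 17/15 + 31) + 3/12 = 2063/60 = 34.38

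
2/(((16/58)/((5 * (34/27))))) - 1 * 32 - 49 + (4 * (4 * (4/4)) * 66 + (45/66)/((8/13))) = 4855385/4752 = 1021.76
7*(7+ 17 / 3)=266 / 3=88.67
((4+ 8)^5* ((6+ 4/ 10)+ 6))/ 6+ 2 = 2571274/ 5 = 514254.80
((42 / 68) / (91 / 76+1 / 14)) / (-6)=-931 / 11475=-0.08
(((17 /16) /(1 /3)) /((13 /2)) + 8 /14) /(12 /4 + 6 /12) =773 /2548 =0.30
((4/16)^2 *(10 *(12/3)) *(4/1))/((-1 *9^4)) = -10/6561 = -0.00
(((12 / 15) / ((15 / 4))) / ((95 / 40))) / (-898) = -64 / 639825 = -0.00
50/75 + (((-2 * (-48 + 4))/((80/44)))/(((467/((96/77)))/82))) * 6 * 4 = 12501938/49035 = 254.96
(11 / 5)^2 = 4.84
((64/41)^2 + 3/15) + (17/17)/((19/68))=992599/159695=6.22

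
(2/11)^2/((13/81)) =324/1573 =0.21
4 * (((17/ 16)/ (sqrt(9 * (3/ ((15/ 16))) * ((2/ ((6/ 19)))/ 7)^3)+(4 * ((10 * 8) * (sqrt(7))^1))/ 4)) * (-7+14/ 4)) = -87465/ (608 * sqrt(1995)+470400 * sqrt(7)) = -0.07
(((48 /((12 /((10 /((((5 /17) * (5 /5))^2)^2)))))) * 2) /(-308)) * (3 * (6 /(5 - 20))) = 2004504 /48125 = 41.65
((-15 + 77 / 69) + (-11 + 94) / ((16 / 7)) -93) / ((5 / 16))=-77911 / 345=-225.83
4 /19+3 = 61 /19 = 3.21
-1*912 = -912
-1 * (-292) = 292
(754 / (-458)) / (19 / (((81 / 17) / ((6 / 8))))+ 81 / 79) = -3216564 / 7846685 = -0.41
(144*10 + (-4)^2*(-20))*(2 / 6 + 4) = 14560 / 3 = 4853.33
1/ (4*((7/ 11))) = 11/ 28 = 0.39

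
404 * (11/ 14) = 2222/ 7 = 317.43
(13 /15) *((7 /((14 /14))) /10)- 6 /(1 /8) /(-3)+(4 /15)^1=16.87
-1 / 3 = -0.33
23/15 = 1.53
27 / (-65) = -27 / 65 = -0.42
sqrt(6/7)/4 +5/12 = sqrt(42)/28 +5/12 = 0.65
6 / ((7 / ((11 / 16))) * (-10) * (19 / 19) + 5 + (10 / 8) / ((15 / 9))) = -88 / 1409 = -0.06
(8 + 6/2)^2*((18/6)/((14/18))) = 3267/7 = 466.71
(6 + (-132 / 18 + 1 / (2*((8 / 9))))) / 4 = -37 / 192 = -0.19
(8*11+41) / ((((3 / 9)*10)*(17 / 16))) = 3096 / 85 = 36.42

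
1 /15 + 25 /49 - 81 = -59111 /735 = -80.42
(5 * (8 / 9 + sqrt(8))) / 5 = 8 / 9 + 2 * sqrt(2) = 3.72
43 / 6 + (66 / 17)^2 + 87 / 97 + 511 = 89840647 / 168198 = 534.14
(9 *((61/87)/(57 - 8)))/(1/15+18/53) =145485/458983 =0.32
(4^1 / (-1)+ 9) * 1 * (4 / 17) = 20 / 17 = 1.18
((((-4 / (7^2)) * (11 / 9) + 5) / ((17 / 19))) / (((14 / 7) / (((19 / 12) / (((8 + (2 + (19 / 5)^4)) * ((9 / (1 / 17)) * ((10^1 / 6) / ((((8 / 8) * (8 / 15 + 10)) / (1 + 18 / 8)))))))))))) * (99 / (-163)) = -16948128725 / 110648908218303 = -0.00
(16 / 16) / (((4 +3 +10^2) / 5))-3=-316 / 107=-2.95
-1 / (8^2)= -1 / 64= -0.02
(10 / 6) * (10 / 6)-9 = -56 / 9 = -6.22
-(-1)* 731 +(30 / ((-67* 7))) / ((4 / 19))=685393 / 938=730.70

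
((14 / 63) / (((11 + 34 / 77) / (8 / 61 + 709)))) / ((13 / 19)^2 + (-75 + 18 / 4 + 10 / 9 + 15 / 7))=-33667615212 / 163236084119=-0.21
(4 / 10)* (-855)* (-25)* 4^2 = 136800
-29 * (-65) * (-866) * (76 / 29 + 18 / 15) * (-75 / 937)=467769900 / 937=499220.81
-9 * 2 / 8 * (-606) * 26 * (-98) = -3474198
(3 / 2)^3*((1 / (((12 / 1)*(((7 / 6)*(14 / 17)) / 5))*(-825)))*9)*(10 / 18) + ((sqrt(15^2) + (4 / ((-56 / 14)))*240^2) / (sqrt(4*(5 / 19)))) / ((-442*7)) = -153 / 17248 + 11517*sqrt(95) / 6188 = 18.13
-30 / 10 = -3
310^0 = 1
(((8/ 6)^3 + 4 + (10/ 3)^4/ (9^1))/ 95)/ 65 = 14644/ 4501575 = 0.00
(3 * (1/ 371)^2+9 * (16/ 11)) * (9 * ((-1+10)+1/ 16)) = 25865539785/ 24224816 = 1067.73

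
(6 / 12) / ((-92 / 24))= -3 / 23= -0.13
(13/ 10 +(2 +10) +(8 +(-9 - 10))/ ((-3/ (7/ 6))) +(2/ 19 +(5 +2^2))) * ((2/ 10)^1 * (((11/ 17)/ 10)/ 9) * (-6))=-14762/ 64125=-0.23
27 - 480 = -453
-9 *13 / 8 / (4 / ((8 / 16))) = -117 / 64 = -1.83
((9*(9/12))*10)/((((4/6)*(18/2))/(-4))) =-45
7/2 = 3.50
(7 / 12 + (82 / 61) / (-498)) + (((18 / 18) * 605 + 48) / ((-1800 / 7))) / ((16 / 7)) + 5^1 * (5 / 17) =0.94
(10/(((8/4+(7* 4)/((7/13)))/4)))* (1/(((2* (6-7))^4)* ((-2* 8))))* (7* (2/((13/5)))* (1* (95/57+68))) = -36575/33696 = -1.09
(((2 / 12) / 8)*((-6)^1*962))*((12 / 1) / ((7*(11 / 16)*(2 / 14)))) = -23088 / 11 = -2098.91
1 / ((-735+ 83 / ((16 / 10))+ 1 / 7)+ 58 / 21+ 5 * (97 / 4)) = -168 / 93907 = -0.00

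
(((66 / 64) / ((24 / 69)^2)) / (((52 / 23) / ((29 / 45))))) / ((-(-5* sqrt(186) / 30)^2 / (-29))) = 112556917 / 8253440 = 13.64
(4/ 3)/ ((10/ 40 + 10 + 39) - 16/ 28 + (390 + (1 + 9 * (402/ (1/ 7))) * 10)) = 112/ 21311529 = 0.00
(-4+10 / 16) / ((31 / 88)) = -297 / 31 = -9.58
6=6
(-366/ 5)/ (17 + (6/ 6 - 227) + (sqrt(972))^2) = -366/ 3815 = -0.10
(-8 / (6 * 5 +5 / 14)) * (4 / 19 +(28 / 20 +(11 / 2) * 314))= -18392416 / 40375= -455.54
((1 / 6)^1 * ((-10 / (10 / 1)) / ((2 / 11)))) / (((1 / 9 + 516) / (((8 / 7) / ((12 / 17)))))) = -187 / 65030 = -0.00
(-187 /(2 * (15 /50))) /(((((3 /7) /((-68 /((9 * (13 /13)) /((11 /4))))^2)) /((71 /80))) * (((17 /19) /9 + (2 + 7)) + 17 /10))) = -308748469645 /11966616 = -25800.82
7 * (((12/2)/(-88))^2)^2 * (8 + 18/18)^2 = 45927/3748096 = 0.01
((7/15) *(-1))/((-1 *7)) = 1/15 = 0.07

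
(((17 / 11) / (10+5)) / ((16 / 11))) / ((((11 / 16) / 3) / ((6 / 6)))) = 17 / 55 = 0.31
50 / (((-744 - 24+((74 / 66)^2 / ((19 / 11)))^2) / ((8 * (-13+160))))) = -208043866800 / 2715433487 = -76.62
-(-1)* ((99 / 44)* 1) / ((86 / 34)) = 153 / 172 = 0.89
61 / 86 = 0.71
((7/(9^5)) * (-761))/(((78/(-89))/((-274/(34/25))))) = -1623802775/78298974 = -20.74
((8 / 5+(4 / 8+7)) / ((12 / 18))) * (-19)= -5187 / 20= -259.35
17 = 17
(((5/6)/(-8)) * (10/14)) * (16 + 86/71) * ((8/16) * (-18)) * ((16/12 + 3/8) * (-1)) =-626275/31808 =-19.69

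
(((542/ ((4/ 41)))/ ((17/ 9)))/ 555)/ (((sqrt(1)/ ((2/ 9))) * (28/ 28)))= 11111/ 9435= 1.18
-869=-869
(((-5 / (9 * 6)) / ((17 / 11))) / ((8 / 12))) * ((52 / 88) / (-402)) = 65 / 492048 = 0.00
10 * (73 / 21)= 730 / 21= 34.76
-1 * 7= -7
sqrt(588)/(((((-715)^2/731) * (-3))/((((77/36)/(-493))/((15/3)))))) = 2107 * sqrt(3)/363899250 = 0.00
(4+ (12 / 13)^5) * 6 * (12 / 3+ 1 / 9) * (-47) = -6030865912 / 1113879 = -5414.29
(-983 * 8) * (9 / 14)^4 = -6449463 / 4802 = -1343.08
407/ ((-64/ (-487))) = 198209/ 64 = 3097.02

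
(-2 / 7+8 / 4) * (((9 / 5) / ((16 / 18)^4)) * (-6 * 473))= -251371593 / 17920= -14027.43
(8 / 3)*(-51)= -136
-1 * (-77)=77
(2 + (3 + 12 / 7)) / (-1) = -47 / 7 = -6.71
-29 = -29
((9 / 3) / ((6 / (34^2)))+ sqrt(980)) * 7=98 * sqrt(5)+ 4046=4265.13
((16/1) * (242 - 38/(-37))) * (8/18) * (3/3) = 575488/333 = 1728.19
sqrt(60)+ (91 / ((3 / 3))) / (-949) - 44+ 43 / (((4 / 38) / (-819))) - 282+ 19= -48890815 / 146+ 2*sqrt(15)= -334860.85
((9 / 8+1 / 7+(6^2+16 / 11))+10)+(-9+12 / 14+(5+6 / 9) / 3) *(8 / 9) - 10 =1654717 / 49896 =33.16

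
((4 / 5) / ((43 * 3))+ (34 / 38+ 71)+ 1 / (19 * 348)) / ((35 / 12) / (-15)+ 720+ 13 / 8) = 613278906 / 6153427495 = 0.10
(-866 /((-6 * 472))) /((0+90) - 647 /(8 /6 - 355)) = 459413 /137962296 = 0.00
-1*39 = -39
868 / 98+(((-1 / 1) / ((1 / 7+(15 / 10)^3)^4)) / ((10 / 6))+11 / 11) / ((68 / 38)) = 16872357715701 / 1792304792390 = 9.41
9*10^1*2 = 180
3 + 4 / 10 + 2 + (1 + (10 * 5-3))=53.40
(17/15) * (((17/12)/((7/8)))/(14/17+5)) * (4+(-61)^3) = -743425334/10395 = -71517.59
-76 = -76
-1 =-1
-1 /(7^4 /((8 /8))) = -1 /2401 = -0.00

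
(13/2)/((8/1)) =13/16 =0.81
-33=-33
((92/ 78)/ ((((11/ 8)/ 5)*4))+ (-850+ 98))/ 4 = -80537/ 429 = -187.73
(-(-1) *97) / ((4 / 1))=97 / 4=24.25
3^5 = 243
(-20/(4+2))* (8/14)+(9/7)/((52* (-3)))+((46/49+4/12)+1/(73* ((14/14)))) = -116661/186004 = -0.63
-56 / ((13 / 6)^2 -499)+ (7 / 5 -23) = -382356 / 17795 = -21.49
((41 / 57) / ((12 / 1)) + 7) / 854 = 4829 / 584136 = 0.01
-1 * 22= -22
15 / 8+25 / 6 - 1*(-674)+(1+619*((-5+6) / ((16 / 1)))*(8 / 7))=121843 / 168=725.26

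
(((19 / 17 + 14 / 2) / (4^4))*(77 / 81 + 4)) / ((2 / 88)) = 101453 / 14688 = 6.91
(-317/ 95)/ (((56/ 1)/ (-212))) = 16801/ 1330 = 12.63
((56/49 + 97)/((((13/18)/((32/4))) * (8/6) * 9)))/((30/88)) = 120912/455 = 265.74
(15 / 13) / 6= 5 / 26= 0.19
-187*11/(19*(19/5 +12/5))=-10285/589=-17.46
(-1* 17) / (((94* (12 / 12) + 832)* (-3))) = 17 / 2778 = 0.01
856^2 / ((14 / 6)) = 2198208 / 7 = 314029.71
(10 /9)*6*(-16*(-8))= 2560 /3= 853.33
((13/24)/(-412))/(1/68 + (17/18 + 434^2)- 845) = -663/94560030856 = -0.00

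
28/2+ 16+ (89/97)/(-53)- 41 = -56640/5141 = -11.02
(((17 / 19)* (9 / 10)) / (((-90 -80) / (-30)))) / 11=27 / 2090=0.01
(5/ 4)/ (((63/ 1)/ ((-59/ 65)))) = -59/ 3276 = -0.02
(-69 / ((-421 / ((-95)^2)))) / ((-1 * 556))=-622725 / 234076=-2.66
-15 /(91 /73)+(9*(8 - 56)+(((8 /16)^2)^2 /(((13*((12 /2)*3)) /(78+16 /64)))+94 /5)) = -222879157 /524160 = -425.21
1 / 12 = 0.08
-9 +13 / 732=-6575 / 732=-8.98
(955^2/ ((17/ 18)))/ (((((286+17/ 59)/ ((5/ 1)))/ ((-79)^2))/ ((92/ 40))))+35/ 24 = 1668378279553945/ 6891528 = 242091199.45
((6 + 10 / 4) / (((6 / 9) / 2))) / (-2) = -51 / 4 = -12.75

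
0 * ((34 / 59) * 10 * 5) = 0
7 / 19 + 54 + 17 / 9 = 9620 / 171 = 56.26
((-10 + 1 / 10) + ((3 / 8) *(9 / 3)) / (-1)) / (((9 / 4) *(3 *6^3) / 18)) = -49 / 360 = -0.14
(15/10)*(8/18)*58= 116/3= 38.67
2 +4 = 6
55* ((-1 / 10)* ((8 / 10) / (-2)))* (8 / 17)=88 / 85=1.04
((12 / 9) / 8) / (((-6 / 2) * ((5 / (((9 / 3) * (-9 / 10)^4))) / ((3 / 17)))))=-6561 / 1700000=-0.00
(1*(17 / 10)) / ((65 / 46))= 391 / 325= 1.20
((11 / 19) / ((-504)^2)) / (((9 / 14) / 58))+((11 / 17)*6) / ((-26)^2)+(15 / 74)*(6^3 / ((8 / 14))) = 12636347416955 / 164906016912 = 76.63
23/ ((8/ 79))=1817/ 8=227.12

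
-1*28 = -28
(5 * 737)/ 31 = 3685/ 31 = 118.87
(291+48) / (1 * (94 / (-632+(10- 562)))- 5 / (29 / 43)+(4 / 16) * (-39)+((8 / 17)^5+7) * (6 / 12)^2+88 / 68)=-8263499586864 / 345977315987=-23.88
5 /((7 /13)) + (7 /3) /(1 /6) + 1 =170 /7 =24.29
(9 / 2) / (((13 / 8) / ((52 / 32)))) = 9 / 2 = 4.50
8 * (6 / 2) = 24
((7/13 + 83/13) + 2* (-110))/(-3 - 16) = 2770/247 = 11.21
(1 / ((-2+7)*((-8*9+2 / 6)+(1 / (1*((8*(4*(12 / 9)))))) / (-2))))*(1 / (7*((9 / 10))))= -512 / 1156029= -0.00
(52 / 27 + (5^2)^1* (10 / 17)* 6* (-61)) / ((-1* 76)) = 617404 / 8721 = 70.80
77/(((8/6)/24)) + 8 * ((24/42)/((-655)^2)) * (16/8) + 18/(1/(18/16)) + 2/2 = 16904872331/12012700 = 1407.25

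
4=4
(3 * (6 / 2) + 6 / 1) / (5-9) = -15 / 4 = -3.75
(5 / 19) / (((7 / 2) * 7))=10 / 931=0.01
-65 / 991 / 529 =-65 / 524239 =-0.00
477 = 477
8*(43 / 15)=344 / 15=22.93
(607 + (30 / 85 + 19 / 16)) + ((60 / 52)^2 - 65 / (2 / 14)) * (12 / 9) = 503201 / 137904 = 3.65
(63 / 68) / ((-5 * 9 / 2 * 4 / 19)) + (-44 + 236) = 130427 / 680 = 191.80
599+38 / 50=14994 / 25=599.76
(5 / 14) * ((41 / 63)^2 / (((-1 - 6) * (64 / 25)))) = -210125 / 24893568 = -0.01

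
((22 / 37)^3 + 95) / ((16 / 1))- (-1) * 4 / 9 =46645939 / 7294032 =6.40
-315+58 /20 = -3121 /10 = -312.10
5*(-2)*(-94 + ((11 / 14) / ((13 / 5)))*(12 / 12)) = 85265 / 91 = 936.98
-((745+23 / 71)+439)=-84087 / 71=-1184.32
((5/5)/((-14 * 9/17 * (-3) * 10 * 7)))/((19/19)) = 17/26460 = 0.00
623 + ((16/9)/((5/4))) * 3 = 9409/15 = 627.27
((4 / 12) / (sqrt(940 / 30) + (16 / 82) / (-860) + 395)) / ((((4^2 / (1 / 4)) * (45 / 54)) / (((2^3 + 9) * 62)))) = 9705174423669 / 581824946186192 - 8190025315 * sqrt(282) / 581824946186192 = 0.02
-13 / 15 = -0.87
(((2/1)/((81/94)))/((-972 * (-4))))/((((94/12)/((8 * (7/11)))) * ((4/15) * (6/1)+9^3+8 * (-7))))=140/243432783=0.00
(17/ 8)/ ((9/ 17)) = 289/ 72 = 4.01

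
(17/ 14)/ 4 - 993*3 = -166807/ 56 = -2978.70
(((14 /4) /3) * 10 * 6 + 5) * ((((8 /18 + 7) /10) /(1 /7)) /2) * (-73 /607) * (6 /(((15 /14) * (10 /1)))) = -239659 /18210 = -13.16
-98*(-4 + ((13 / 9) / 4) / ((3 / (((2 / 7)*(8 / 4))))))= 385.26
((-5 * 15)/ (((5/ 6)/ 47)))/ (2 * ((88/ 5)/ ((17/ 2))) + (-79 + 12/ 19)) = 2277150/ 39959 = 56.99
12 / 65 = 0.18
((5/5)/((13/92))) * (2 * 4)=736/13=56.62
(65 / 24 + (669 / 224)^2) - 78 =-9990821 / 150528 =-66.37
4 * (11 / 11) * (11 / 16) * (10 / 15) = 11 / 6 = 1.83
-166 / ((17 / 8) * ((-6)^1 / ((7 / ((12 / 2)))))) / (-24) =-581 / 918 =-0.63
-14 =-14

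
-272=-272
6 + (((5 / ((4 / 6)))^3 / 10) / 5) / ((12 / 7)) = 699 / 64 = 10.92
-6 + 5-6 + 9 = 2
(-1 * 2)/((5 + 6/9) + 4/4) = -0.30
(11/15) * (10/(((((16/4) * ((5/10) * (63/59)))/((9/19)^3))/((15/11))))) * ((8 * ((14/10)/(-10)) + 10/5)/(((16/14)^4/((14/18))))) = 0.20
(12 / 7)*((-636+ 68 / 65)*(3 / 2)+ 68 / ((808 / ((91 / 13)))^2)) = -4330423707 / 2652260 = -1632.73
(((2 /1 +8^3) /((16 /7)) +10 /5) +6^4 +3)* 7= 85449 /8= 10681.12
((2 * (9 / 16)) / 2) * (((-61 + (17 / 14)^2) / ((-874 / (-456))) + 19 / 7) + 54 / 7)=-13077 / 1127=-11.60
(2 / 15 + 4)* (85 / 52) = 527 / 78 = 6.76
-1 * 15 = -15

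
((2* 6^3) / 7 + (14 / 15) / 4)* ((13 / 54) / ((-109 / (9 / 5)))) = -169117 / 686700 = -0.25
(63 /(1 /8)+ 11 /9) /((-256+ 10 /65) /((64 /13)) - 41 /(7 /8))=-1018528 /199233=-5.11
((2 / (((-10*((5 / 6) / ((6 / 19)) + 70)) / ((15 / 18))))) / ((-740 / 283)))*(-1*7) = -5943 / 967550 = -0.01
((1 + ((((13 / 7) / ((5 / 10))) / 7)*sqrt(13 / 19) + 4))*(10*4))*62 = 64480*sqrt(247) / 931 + 12400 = 13488.49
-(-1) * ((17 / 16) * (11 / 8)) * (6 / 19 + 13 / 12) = 59653 / 29184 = 2.04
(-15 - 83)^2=9604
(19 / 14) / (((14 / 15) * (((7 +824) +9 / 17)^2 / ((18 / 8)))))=4335 / 916163584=0.00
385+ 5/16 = 6165/16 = 385.31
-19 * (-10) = 190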